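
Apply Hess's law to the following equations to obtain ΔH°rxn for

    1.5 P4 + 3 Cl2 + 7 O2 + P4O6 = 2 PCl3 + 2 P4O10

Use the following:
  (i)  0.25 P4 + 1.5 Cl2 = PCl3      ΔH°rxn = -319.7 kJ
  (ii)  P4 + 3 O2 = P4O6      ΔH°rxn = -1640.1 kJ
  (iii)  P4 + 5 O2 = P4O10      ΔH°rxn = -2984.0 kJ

ΔH°rxn = -4967.3 kJ

(i) × 2 (×2 to match 2 PCl3 in the target): (2)·(-319.7) = -639.4 kJ
(ii) reversed (P4O6 must end up as a reactant): +1640.1 kJ
(iii) × 2 (scale by 2 for the 2 P4O10): (2)·(-2984.0) = -5968.0 kJ
Combining the equations, ΔH°rxn = (-639.4) + (+1640.1) + (-5968.0) = -4967.3 kJ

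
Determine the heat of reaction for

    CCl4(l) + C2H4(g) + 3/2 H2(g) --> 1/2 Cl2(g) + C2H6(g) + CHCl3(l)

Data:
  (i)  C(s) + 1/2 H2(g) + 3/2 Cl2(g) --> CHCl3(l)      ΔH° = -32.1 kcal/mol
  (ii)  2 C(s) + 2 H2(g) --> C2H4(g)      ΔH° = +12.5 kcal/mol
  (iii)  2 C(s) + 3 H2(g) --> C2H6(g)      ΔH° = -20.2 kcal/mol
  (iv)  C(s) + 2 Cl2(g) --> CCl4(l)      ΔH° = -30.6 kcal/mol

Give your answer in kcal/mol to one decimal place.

ΔH° = -34.2 kcal/mol

(i) as written (CHCl3(l) already on the product side): -32.1 kcal/mol
(ii) reversed (reverse to put C2H4(g) on the reactant side): -12.5 kcal/mol
(iii) as written (C2H6(g) already on the product side): -20.2 kcal/mol
(iv) reversed (reverse to put CCl4(l) on the reactant side): +30.6 kcal/mol
ΔH° = (-32.1) + (-12.5) + (-20.2) + (+30.6) = -34.2 kcal/mol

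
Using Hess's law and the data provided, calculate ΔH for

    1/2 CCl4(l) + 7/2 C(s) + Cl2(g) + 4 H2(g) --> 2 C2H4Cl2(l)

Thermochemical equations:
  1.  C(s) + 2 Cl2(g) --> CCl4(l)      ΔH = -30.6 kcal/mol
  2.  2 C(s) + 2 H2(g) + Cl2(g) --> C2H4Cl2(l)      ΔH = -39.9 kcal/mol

eq. 1 reversed and × 1/2 (CCl4(l) must end up as a reactant; scale by 1/2 for the 1/2 CCl4(l)): (-1/2)·(-30.6) = +15.3 kcal/mol
eq. 2 × 2 (×2 to match 2 C2H4Cl2(l) in the target): (2)·(-39.9) = -79.8 kcal/mol
Summing the manipulated equations, ΔH = (-1/2)·(-30.6) + (2)·(-39.9) = -64.5 kcal/mol

ΔH = -64.5 kcal/mol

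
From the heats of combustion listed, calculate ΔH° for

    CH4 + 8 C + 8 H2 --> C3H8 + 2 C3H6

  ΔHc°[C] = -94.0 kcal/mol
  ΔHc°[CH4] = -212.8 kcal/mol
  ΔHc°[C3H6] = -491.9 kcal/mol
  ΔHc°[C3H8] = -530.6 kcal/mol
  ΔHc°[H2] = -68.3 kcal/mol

ΔH° = 3.2 kcal/mol

With combustion enthalpies, reactants minus products:
= [1·(-212.8) + 8·(-94.0) + 8·(-68.3)] − [1·(-530.6) + 2·(-491.9)]
= 3.2 kcal/mol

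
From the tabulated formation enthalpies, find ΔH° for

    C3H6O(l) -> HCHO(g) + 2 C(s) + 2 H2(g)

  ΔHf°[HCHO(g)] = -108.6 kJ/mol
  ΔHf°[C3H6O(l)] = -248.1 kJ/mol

ΔH° = 139.5 kJ/mol

ΔH°rxn = Σ nΔHf°(products) − Σ nΔHf°(reactants).
Products: 1·(-108.6) + 2·(+0.0) + 2·(+0.0) = -108.6
Reactants: 1·(-248.1) = -248.1
ΔH° = (-108.6) − (-248.1) = 139.5 kJ/mol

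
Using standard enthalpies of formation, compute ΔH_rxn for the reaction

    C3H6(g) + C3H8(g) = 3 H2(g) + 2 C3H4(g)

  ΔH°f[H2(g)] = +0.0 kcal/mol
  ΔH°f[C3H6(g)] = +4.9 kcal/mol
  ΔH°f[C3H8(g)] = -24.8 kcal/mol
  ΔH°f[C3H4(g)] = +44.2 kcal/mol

Products: 3·(+0.0) + 2·(+44.2) = +88.4
Reactants: 1·(+4.9) + 1·(-24.8) = -19.9
ΔH_rxn = (+88.4) − (-19.9) = 108.3 kcal/mol

ΔH_rxn = 108.3 kcal/mol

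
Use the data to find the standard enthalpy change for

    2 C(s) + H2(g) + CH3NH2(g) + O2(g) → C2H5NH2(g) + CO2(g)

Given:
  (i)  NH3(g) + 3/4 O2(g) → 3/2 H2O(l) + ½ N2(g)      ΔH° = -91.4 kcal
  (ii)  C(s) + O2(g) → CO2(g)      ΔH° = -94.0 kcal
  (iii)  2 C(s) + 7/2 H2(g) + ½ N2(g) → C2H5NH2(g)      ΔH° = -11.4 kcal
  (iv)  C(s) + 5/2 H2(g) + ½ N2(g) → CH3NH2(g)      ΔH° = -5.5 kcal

ΔH° = -99.9 kcal

(i): not needed (H2O(l) appears nowhere else).
(ii) as written (CO2(g) already on the product side): -94.0 kcal
(iii) as written (C2H5NH2(g) already on the product side): -11.4 kcal
(iv) reversed (CH3NH2(g) must end up as a reactant): +5.5 kcal
ΔH° = (-94.0) + (-11.4) + (+5.5) = -99.9 kcal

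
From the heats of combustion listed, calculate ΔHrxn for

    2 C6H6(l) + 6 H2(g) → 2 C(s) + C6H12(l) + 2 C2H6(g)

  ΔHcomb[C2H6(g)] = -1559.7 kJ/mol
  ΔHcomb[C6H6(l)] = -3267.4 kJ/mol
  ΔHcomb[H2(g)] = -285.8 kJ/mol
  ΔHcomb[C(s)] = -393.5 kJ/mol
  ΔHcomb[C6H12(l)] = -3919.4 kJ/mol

ΔHrxn = -423.8 kJ/mol

Using ΔH = Σ nΔHc°(reactants) − Σ nΔHc°(products):
= [2·(-3267.4) + 6·(-285.8)] − [2·(-393.5) + 1·(-3919.4) + 2·(-1559.7)]
= -423.8 kJ/mol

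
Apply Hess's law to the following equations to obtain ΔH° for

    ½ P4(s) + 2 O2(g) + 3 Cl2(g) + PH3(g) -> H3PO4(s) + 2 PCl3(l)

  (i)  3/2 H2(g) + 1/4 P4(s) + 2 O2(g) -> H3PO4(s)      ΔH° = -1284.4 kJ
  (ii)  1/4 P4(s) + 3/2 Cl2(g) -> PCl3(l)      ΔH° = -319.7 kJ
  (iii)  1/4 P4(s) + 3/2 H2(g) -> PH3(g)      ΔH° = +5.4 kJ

ΔH° = -1929.2 kJ

(i) as written: -1284.4 kJ
(ii) × 2: (2)·(-319.7) = -639.4 kJ
(iii) reversed: -5.4 kJ
ΔH° = (1)·(-1284.4) + (2)·(-319.7) + (-1)·(+5.4) = -1929.2 kJ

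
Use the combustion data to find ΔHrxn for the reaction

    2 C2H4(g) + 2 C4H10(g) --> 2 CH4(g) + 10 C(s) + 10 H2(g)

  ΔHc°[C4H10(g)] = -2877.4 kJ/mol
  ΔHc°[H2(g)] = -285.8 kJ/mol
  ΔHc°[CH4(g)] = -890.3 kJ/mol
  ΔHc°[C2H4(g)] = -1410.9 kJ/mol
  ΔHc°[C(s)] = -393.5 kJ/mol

Using ΔH = Σ nΔHc°(reactants) − Σ nΔHc°(products):
= [2·(-1410.9) + 2·(-2877.4)] − [2·(-890.3) + 10·(-393.5) + 10·(-285.8)]
= -3.0 kJ/mol

ΔHrxn = -3.0 kJ/mol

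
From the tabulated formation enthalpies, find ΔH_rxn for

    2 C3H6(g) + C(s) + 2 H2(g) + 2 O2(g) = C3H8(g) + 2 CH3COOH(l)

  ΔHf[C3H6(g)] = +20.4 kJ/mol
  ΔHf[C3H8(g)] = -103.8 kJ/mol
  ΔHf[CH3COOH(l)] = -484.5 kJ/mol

Products: 1·(-103.8) + 2·(-484.5) = -1072.8
Reactants: 2·(+20.4) + 1·(+0.0) + 2·(+0.0) + 2·(+0.0) = +40.8
ΔH_rxn = (-1072.8) − (+40.8) = -1113.6 kJ/mol

ΔH_rxn = -1113.6 kJ/mol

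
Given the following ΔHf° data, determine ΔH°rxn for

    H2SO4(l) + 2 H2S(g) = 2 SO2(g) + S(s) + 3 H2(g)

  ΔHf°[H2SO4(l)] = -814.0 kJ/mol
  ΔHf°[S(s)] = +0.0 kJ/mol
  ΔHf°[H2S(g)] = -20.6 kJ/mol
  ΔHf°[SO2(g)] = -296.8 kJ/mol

ΔH°rxn = 261.6 kJ/mol

ΔH°rxn = Σ nΔHf°(products) − Σ nΔHf°(reactants).
Products: 2·(-296.8) + 1·(+0.0) + 3·(+0.0) = -593.6
Reactants: 1·(-814.0) + 2·(-20.6) = -855.2
ΔH°rxn = (-593.6) − (-855.2) = 261.6 kJ/mol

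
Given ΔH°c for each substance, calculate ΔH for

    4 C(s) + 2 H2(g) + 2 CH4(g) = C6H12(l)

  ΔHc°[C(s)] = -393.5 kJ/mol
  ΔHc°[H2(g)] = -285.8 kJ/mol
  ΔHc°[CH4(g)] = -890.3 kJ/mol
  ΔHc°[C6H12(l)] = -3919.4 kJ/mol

Using ΔH = Σ nΔHc°(reactants) − Σ nΔHc°(products):
= [4·(-393.5) + 2·(-285.8) + 2·(-890.3)] − [1·(-3919.4)]
= -6.8 kJ/mol

ΔH = -6.8 kJ/mol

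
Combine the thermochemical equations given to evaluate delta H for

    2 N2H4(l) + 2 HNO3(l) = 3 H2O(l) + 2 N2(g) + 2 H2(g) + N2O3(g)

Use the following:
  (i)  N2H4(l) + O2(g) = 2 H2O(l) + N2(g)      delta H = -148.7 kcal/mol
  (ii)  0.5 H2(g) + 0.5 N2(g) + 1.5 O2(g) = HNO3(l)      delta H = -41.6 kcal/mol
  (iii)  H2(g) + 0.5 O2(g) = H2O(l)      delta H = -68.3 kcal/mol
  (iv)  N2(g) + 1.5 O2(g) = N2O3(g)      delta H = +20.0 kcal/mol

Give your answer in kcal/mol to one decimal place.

delta H = -125.9 kcal/mol

(i) × 2: (2)·(-148.7) = -297.4 kcal/mol
(ii) reversed and × 2: (-2)·(-41.6) = +83.2 kcal/mol
(iii) reversed: +68.3 kcal/mol
(iv) as written: +20.0 kcal/mol
Combining the equations, delta H = (2)·(-148.7) + (-2)·(-41.6) + (-1)·(-68.3) + (1)·(+20.0) = -125.9 kcal/mol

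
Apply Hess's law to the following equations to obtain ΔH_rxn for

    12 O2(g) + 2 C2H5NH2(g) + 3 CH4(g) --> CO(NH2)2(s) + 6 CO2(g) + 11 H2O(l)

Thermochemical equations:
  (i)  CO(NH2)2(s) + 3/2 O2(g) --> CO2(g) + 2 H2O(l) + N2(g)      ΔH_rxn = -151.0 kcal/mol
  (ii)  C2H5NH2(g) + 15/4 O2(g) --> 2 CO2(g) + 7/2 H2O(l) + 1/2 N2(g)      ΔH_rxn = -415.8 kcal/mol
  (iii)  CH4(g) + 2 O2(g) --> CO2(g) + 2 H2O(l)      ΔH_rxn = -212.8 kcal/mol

(i) reversed (CO(NH2)2(s) must end up as a product): +151.0 kcal/mol
(ii) × 2 (×2 to match 2 C2H5NH2(g) in the target): (2)·(-415.8) = -831.6 kcal/mol
(iii) × 3 (×3 to match 3 CH4(g) in the target): (3)·(-212.8) = -638.4 kcal/mol
Since enthalpy is a state function, ΔH_rxn = (+151.0) + (-831.6) + (-638.4) = -1319.0 kcal/mol

ΔH_rxn = -1319.0 kcal/mol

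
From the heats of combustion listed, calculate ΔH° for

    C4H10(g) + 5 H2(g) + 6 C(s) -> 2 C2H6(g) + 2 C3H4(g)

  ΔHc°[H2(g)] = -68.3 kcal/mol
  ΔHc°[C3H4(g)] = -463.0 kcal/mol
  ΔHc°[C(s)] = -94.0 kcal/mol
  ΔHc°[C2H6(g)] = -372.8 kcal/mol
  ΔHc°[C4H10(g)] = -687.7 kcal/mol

ΔH° = 78.4 kcal/mol

With combustion enthalpies, reactants minus products:
= [1·(-687.7) + 5·(-68.3) + 6·(-94.0)] − [2·(-372.8) + 2·(-463.0)]
= 78.4 kcal/mol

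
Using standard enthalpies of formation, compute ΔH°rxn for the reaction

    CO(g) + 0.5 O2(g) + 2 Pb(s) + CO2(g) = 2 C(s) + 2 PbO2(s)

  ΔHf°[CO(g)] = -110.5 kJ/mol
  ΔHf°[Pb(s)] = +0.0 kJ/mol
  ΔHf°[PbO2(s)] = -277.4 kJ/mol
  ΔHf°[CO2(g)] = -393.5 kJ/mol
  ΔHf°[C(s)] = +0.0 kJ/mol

ΔH°rxn = -50.8 kJ/mol

Products: 2·(+0.0) + 2·(-277.4) = -554.8
Reactants: 1·(-110.5) + 1/2·(+0.0) + 2·(+0.0) + 1·(-393.5) = -504.0
ΔH°rxn = (-554.8) − (-504.0) = -50.8 kJ/mol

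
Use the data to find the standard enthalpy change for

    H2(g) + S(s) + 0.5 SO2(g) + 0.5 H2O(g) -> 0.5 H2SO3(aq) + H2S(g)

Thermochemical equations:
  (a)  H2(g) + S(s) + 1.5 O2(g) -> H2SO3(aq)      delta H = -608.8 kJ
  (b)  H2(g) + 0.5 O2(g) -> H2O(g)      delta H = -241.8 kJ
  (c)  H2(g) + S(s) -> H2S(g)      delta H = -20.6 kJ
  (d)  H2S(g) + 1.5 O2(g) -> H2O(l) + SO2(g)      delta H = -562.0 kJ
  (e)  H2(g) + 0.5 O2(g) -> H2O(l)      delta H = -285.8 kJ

(a) × 1/2 (scale by 1/2 for the 1/2 H2SO3(aq)): (1/2)·(-608.8) = -304.4 kJ
(b) reversed and × 1/2 (reverse to put H2O(g) on the reactant side; scale by 1/2 for the 1/2 H2O(g)): (-1/2)·(-241.8) = +120.9 kJ
(c) × 1/2: (1/2)·(-20.6) = -10.3 kJ
(d) reversed and × 1/2 (reverse to put SO2(g) on the reactant side; ×1/2 to match 1/2 SO2(g) in the target): (-1/2)·(-562.0) = +281.0 kJ
(e) × 1/2: (1/2)·(-285.8) = -142.9 kJ
delta H = (1/2)·(-608.8) + (-1/2)·(-241.8) + (1/2)·(-20.6) + (-1/2)·(-562.0) + (1/2)·(-285.8) = -55.7 kJ

delta H = -55.7 kJ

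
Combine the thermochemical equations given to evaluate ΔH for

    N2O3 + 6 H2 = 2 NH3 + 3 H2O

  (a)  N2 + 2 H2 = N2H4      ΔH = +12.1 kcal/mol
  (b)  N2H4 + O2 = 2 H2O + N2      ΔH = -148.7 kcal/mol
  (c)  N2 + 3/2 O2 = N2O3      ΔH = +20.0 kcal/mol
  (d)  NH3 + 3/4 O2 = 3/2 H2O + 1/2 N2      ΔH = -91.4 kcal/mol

ΔH = -247.0 kcal/mol

(a) × 3: (3)·(+12.1) = +36.3 kcal/mol
(b) × 3: (3)·(-148.7) = -446.1 kcal/mol
(c) reversed: -20.0 kcal/mol
(d) reversed and × 2: (-2)·(-91.4) = +182.8 kcal/mol
Combining the equations, ΔH = (3)·(+12.1) + (3)·(-148.7) + (-1)·(+20.0) + (-2)·(-91.4) = -247.0 kcal/mol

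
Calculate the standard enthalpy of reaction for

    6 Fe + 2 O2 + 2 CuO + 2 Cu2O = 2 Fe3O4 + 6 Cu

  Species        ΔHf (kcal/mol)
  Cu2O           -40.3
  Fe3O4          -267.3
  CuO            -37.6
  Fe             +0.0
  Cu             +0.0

Products: 2·(-267.3) + 6·(+0.0) = -534.6
Reactants: 6·(+0.0) + 2·(+0.0) + 2·(-37.6) + 2·(-40.3) = -155.8
ΔH°rxn = (-534.6) − (-155.8) = -378.8 kcal/mol

ΔH°rxn = -378.8 kcal/mol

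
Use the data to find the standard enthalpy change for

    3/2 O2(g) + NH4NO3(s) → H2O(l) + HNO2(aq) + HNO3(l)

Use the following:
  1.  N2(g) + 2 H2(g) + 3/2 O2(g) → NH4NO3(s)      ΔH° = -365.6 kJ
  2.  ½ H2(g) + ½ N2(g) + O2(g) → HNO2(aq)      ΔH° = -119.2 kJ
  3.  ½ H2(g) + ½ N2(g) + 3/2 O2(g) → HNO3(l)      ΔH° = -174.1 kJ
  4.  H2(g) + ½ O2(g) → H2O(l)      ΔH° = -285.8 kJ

eq. 1 reversed: +365.6 kJ
eq. 2 as written: -119.2 kJ
eq. 3 as written: -174.1 kJ
eq. 4 as written: -285.8 kJ
Combining the equations, ΔH° = (+365.6) + (-119.2) + (-174.1) + (-285.8) = -213.5 kJ

ΔH° = -213.5 kJ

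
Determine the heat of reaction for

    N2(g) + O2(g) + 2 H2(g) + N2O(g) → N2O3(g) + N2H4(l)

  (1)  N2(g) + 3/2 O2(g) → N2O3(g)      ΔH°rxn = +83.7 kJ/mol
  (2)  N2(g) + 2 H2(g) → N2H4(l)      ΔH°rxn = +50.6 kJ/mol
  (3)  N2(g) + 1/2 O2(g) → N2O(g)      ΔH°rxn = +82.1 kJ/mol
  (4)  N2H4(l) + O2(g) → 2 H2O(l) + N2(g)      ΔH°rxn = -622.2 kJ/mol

(1) as written: +83.7 kJ/mol
(2) as written: +50.6 kJ/mol
(3) reversed: -82.1 kJ/mol
(4): not needed.
ΔH°rxn = (1)·(+83.7) + (1)·(+50.6) + (-1)·(+82.1) = 52.2 kJ/mol

ΔH°rxn = 52.2 kJ/mol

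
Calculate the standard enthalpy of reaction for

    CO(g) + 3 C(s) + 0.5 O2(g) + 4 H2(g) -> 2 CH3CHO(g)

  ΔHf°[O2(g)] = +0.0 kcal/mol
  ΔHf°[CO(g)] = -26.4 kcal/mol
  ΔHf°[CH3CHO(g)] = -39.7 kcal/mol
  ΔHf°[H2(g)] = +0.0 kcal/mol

Products: 2·(-39.7) = -79.4
Reactants: 1·(-26.4) + 3·(+0.0) + 1/2·(+0.0) + 4·(+0.0) = -26.4
ΔHrxn = (-79.4) − (-26.4) = -53.0 kcal/mol

ΔHrxn = -53.0 kcal/mol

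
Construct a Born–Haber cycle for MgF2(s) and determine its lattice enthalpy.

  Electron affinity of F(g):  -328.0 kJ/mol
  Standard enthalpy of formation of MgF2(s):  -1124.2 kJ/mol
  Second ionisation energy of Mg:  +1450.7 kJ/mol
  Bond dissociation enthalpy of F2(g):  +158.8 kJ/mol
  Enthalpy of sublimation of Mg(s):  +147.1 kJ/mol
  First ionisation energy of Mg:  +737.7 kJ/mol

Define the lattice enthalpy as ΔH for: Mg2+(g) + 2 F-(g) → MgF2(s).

ΔHf° = 1·ΔHsub + 1·(ΣIE) + 1·D(F2) + 2·EA + U
-1124.2 = 1·(+147.1) + 1·(+2188.4) + 1·(+158.8) + 2·(-328.0) + U
U = -1124.2 − (+1838.3) = -2962.5 kJ/mol

U = -2962.5 kJ/mol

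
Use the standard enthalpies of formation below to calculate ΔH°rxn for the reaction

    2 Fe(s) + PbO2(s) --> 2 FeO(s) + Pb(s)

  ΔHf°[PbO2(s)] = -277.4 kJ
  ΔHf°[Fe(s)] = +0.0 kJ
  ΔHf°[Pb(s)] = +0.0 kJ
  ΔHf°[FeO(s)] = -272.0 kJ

ΔH°rxn = -266.6 kJ

ΔH°rxn = Σ nΔHf°(products) − Σ nΔHf°(reactants).
Products: 2·(-272.0) + 1·(+0.0) = -544.0
Reactants: 2·(+0.0) + 1·(-277.4) = -277.4
ΔH°rxn = (-544.0) − (-277.4) = -266.6 kJ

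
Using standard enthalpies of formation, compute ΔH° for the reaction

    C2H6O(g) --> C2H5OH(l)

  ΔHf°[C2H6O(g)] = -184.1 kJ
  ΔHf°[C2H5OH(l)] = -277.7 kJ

ΔH° = -93.6 kJ

ΔH°rxn = Σ nΔHf°(products) − Σ nΔHf°(reactants).
Products: 1·(-277.7) = -277.7
Reactants: 1·(-184.1) = -184.1
ΔH° = (-277.7) − (-184.1) = -93.6 kJ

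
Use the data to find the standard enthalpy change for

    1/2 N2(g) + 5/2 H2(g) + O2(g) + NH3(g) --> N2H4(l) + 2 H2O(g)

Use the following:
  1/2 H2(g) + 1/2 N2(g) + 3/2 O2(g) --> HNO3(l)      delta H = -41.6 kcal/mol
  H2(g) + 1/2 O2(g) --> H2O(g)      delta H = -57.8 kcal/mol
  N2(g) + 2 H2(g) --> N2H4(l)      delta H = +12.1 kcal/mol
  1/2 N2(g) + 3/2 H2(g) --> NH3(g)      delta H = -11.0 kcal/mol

delta H = -92.5 kcal/mol

equation 1: not needed (HNO3(l) appears nowhere else).
equation 2 × 2 (×2 to match 2 H2O(g) in the target): (2)·(-57.8) = -115.6 kcal/mol
equation 3 as written (N2H4(l) already on the product side): +12.1 kcal/mol
equation 4 reversed (NH3(g) must end up as a reactant): +11.0 kcal/mol
delta H = (2)·(-57.8) + (1)·(+12.1) + (-1)·(-11.0) = -92.5 kcal/mol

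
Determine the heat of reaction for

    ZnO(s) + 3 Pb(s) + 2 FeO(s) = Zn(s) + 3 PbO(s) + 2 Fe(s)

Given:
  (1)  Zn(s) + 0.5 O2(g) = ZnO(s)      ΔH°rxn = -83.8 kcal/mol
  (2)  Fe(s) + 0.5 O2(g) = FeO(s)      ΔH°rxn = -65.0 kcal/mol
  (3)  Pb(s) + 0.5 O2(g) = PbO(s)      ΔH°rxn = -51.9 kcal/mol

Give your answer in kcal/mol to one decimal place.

ΔH°rxn = 58.1 kcal/mol

(1) reversed: +83.8 kcal/mol
(2) reversed and × 2: (-2)·(-65.0) = +130.0 kcal/mol
(3) × 3: (3)·(-51.9) = -155.7 kcal/mol
Combining the equations, ΔH°rxn = (+83.8) + (+130.0) + (-155.7) = 58.1 kcal/mol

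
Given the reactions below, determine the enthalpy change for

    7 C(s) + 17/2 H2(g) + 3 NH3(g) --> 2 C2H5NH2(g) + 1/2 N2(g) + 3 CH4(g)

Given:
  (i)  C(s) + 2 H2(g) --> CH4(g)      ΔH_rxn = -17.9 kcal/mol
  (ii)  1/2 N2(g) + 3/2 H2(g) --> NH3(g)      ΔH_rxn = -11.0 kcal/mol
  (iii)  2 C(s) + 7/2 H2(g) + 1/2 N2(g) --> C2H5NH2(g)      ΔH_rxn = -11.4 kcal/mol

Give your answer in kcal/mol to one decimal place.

(i) × 3: (3)·(-17.9) = -53.7 kcal/mol
(ii) reversed and × 3: (-3)·(-11.0) = +33.0 kcal/mol
(iii) × 2: (2)·(-11.4) = -22.8 kcal/mol
Combining the equations, ΔH_rxn = (3)·(-17.9) + (-3)·(-11.0) + (2)·(-11.4) = -43.5 kcal/mol

ΔH_rxn = -43.5 kcal/mol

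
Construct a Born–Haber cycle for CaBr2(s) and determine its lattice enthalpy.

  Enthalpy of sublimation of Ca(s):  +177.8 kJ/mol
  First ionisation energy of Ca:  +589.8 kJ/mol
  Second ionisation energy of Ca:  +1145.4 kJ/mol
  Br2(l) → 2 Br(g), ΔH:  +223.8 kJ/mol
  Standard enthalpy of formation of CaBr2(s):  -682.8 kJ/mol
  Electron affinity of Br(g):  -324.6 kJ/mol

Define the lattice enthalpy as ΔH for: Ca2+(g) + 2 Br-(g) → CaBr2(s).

U = -2170.4 kJ/mol

ΔHf° = 1·ΔHsub + 1·(ΣIE) + 1·D(Br2) + 2·EA + U
-682.8 = 1·(+177.8) + 1·(+1735.2) + 1·(+223.8) + 2·(-324.6) + U
U = -682.8 − (+1487.6) = -2170.4 kJ/mol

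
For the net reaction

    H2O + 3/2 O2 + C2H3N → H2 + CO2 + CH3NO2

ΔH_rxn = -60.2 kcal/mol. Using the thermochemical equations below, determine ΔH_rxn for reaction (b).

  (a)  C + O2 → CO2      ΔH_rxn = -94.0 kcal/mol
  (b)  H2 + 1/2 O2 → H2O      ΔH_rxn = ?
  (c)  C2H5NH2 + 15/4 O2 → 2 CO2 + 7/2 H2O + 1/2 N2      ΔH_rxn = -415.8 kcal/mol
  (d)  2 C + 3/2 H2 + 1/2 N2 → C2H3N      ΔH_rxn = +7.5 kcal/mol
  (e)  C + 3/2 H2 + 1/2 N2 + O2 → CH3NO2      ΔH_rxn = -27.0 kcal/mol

(a) as written: -94.0 kcal/mol
(b) reversed: contributes −x
(c): not needed.
(d) reversed: -7.5 kcal/mol
(e) as written: -27.0 kcal/mol
-60.2 = (-94.0) + (-7.5) + (-27.0) − x
x = (-60.2 − (-128.5)) / (-1) = -68.3 kcal/mol

ΔH_rxn = -68.3 kcal/mol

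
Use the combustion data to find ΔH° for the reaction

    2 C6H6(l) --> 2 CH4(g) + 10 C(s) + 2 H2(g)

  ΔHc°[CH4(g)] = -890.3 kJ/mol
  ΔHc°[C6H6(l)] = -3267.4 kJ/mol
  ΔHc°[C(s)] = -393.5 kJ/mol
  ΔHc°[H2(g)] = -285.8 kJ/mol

Using ΔH = Σ nΔHc°(reactants) − Σ nΔHc°(products):
= [2·(-3267.4)] − [2·(-890.3) + 10·(-393.5) + 2·(-285.8)]
= -247.6 kJ/mol

ΔH° = -247.6 kJ/mol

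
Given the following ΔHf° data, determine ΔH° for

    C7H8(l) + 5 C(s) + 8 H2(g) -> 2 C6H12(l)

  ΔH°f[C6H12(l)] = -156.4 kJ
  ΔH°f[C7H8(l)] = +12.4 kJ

Products: 2·(-156.4) = -312.8
Reactants: 1·(+12.4) + 5·(+0.0) + 8·(+0.0) = +12.4
ΔH° = (-312.8) − (+12.4) = -325.2 kJ

ΔH° = -325.2 kJ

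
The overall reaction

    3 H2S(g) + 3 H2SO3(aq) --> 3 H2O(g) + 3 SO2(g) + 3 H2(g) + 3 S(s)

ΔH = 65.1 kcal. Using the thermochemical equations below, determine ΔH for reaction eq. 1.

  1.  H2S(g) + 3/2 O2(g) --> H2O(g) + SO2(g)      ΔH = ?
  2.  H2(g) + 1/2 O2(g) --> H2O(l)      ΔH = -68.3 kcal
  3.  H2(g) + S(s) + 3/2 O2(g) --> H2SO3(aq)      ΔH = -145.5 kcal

eq. 1 × 3: contributes 3·x
eq. 2: not needed.
eq. 3 reversed and × 3: (-3)·(-145.5) = +436.5 kcal
+65.1 = (+436.5) + 3·x
x = (+65.1 − (+436.5)) / (3) = -123.8 kcal

ΔH = -123.8 kcal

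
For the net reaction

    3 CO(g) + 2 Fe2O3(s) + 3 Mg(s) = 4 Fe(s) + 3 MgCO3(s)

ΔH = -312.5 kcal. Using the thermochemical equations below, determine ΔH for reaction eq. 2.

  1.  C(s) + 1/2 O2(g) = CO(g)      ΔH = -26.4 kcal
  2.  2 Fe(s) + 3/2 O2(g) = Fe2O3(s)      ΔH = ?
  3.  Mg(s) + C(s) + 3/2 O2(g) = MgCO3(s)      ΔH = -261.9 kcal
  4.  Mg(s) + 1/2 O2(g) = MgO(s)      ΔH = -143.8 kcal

ΔH = -197.0 kcal

eq. 1 reversed and × 3: (-3)·(-26.4) = +79.2 kcal
eq. 2 reversed and × 2: contributes −2·x
eq. 3 × 3: (3)·(-261.9) = -785.7 kcal
eq. 4: not needed.
-312.5 = (+79.2) + (-785.7) − 2·x
x = (-312.5 − (-706.5)) / (-2) = -197.0 kcal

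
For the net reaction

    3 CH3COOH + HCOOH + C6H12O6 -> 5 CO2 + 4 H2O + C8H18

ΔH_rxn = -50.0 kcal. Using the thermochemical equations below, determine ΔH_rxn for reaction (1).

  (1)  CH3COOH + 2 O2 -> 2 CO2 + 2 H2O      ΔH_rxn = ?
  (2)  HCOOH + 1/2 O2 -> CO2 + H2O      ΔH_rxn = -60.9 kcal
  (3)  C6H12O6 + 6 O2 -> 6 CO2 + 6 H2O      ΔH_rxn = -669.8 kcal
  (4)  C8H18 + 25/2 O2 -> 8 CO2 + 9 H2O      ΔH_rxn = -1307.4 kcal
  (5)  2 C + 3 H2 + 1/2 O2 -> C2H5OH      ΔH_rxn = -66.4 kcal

(1) × 3: contributes 3·x
(2) as written: -60.9 kcal
(3) as written: -669.8 kcal
(4) reversed: +1307.4 kcal
(5): not needed.
-50.0 = (-60.9) + (-669.8) + (+1307.4) + 3·x
x = (-50.0 − (+576.7)) / (3) = -208.9 kcal

ΔH_rxn = -208.9 kcal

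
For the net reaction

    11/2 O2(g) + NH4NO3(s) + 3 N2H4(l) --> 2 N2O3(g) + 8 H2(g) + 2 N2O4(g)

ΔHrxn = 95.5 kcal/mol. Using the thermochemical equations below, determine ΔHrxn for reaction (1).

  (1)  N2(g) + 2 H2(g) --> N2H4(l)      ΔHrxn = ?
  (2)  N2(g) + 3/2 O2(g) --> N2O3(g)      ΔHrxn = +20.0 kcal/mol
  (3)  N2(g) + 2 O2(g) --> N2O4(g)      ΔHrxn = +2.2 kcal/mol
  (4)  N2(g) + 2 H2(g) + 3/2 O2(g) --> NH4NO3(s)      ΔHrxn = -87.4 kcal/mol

ΔHrxn = 12.1 kcal/mol

(1) reversed and × 3: contributes −3·x
(2) × 2: (2)·(+20.0) = +40.0 kcal/mol
(3) × 2: (2)·(+2.2) = +4.4 kcal/mol
(4) reversed: +87.4 kcal/mol
+95.5 = (+40.0) + (+4.4) + (+87.4) − 3·x
x = (+95.5 − (+131.8)) / (-3) = 12.1 kcal/mol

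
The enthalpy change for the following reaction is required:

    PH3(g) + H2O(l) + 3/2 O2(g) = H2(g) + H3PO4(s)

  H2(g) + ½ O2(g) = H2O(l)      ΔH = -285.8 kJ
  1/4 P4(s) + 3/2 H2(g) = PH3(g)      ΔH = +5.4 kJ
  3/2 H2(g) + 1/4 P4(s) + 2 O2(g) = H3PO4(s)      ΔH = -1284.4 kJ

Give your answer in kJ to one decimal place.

equation 1 reversed (H2O(l) must end up as a reactant): +285.8 kJ
equation 2 reversed (PH3(g) must end up as a reactant): -5.4 kJ
equation 3 as written (H3PO4(s) already on the product side): -1284.4 kJ
ΔH = (-1)·(-285.8) + (-1)·(+5.4) + (1)·(-1284.4) = -1004.0 kJ

ΔH = -1004.0 kJ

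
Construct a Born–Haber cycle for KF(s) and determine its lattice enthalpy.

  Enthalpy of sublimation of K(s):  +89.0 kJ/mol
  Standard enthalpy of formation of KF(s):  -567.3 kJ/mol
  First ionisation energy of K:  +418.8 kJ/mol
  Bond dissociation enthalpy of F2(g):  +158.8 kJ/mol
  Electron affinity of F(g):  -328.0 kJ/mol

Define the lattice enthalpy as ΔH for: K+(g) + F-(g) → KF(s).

U = -826.5 kJ/mol

ΔHf° = 1·ΔHsub + 1·(ΣIE) + 1/2·D(F2) + 1·EA + U
-567.3 = 1·(+89.0) + 1·(+418.8) + 1/2·(+158.8) + 1·(-328.0) + U
U = -567.3 − (+259.2) = -826.5 kJ/mol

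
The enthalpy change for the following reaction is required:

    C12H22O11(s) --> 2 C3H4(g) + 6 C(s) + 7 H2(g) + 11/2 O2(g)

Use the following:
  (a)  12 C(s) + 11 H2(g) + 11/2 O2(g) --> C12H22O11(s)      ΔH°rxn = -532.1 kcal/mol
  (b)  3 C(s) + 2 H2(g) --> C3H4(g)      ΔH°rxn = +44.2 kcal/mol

ΔH°rxn = 620.5 kcal/mol

(a) reversed: +532.1 kcal/mol
(b) × 2: (2)·(+44.2) = +88.4 kcal/mol
Summing the manipulated equations, ΔH°rxn = (-1)·(-532.1) + (2)·(+44.2) = 620.5 kcal/mol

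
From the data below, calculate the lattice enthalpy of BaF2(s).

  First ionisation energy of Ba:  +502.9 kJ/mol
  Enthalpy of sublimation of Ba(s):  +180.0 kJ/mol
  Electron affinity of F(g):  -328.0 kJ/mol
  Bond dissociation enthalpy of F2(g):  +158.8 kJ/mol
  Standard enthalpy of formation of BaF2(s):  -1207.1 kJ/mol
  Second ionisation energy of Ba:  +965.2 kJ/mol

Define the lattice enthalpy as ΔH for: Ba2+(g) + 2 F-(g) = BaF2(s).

U = -2358.0 kJ/mol

ΔHf° = 1·ΔHsub + 1·(ΣIE) + 1·D(F2) + 2·EA + U
-1207.1 = 1·(+180.0) + 1·(+1468.1) + 1·(+158.8) + 2·(-328.0) + U
U = -1207.1 − (+1150.9) = -2358.0 kJ/mol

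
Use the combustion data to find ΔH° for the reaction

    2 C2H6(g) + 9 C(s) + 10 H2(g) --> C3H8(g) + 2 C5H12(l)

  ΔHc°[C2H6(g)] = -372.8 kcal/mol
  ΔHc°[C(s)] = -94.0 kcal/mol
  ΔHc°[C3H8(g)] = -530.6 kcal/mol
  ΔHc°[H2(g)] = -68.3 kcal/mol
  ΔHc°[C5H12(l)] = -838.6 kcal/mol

With combustion enthalpies, reactants minus products:
= [2·(-372.8) + 9·(-94.0) + 10·(-68.3)] − [1·(-530.6) + 2·(-838.6)]
= -66.8 kcal/mol

ΔH° = -66.8 kcal/mol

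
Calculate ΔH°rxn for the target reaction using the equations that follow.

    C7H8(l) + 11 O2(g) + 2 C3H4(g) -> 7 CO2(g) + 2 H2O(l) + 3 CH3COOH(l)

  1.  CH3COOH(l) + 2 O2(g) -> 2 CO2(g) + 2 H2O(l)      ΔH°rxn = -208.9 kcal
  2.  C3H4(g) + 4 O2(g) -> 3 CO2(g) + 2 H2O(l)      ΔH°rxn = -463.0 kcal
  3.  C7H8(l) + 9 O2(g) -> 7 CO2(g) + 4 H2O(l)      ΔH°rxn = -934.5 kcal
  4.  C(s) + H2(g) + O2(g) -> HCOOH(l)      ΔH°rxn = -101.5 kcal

ΔH°rxn = -1233.8 kcal

eq. 1 reversed and × 3: (-3)·(-208.9) = +626.7 kcal
eq. 2 × 2: (2)·(-463.0) = -926.0 kcal
eq. 3 as written: -934.5 kcal
eq. 4: not needed.
Combining the equations, ΔH°rxn = (+626.7) + (-926.0) + (-934.5) = -1233.8 kcal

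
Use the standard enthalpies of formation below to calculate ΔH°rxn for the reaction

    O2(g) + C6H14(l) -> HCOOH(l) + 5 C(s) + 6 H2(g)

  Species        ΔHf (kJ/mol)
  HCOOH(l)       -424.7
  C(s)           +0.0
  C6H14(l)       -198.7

ΔH°rxn = -226.0 kJ/mol

ΔH°rxn = Σ nΔHf°(products) − Σ nΔHf°(reactants).
Products: 1·(-424.7) + 5·(+0.0) + 6·(+0.0) = -424.7
Reactants: 1·(+0.0) + 1·(-198.7) = -198.7
ΔH°rxn = (-424.7) − (-198.7) = -226.0 kJ/mol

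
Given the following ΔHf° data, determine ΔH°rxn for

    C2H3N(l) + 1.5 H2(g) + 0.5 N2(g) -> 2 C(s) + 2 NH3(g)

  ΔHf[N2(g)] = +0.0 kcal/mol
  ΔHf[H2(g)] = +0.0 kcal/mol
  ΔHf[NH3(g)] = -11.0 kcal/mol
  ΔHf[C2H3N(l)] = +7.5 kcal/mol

ΔH°rxn = Σ nΔHf°(products) − Σ nΔHf°(reactants).
Products: 2·(+0.0) + 2·(-11.0) = -22.0
Reactants: 1·(+7.5) + 3/2·(+0.0) + 1/2·(+0.0) = +7.5
ΔH°rxn = (-22.0) − (+7.5) = -29.5 kcal/mol

ΔH°rxn = -29.5 kcal/mol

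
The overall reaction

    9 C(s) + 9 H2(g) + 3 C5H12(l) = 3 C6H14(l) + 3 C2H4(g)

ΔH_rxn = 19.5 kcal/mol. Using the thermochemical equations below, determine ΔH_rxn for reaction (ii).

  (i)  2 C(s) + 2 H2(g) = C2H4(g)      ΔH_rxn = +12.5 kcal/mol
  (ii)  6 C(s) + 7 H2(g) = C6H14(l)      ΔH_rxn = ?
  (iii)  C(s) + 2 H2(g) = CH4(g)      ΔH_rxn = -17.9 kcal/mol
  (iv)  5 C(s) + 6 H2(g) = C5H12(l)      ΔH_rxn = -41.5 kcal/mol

(i) × 3 (×3 to match 3 C2H4(g) in the target): (3)·(+12.5) = +37.5 kcal/mol
(ii) × 3 (scale by 3 for the 3 C6H14(l)): contributes 3·x
(iii): not needed (CH4(g) appears nowhere else).
(iv) reversed and × 3 (C5H12(l) must end up as a reactant; ×3 to match 3 C5H12(l) in the target): (-3)·(-41.5) = +124.5 kcal/mol
+19.5 = (+37.5) + (+124.5) + 3·x
x = (+19.5 − (+162.0)) / (3) = -47.5 kcal/mol

ΔH_rxn = -47.5 kcal/mol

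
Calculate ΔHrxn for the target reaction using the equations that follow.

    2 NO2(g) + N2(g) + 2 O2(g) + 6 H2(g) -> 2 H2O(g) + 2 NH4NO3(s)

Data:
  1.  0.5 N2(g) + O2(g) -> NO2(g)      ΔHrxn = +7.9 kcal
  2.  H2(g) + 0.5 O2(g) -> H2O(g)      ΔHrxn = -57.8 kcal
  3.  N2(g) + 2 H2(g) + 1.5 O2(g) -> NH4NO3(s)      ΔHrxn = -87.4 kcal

ΔHrxn = -306.2 kcal

eq. 1 reversed and × 2 (NO2(g) must end up as a reactant; ×2 to match 2 NO2(g) in the target): (-2)·(+7.9) = -15.8 kcal
eq. 2 × 2 (scale by 2 for the 2 H2O(g)): (2)·(-57.8) = -115.6 kcal
eq. 3 × 2 (×2 to match 2 NH4NO3(s) in the target): (2)·(-87.4) = -174.8 kcal
Summing the manipulated equations, ΔHrxn = (-15.8) + (-115.6) + (-174.8) = -306.2 kcal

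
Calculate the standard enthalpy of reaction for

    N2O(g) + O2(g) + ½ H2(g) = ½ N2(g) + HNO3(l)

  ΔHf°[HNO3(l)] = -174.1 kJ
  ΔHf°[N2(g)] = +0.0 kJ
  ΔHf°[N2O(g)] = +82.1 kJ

Products: 1/2·(+0.0) + 1·(-174.1) = -174.1
Reactants: 1·(+82.1) + 1·(+0.0) + 1/2·(+0.0) = +82.1
ΔH°rxn = (-174.1) − (+82.1) = -256.2 kJ

ΔH°rxn = -256.2 kJ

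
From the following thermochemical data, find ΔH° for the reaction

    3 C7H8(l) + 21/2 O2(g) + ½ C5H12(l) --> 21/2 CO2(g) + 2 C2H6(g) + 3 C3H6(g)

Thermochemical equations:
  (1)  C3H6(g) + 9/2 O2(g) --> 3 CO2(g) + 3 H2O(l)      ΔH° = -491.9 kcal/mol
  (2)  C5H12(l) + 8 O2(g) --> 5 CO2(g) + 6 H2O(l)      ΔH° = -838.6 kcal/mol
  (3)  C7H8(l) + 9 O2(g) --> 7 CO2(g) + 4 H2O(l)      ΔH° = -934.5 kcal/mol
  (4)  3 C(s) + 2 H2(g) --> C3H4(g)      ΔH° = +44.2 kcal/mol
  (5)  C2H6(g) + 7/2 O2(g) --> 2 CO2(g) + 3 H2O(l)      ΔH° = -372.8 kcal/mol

ΔH° = -1001.5 kcal/mol

(1) reversed and × 3 (reverse to put C3H6(g) on the product side; scale by 3 for the 3 C3H6(g)): (-3)·(-491.9) = +1475.7 kcal/mol
(2) × 1/2 (scale by 1/2 for the 1/2 C5H12(l)): (1/2)·(-838.6) = -419.3 kcal/mol
(3) × 3 (×3 to match 3 C7H8(l) in the target): (3)·(-934.5) = -2803.5 kcal/mol
(4): not needed (H2(g) appears nowhere else).
(5) reversed and × 2 (reverse to put C2H6(g) on the product side; scale by 2 for the 2 C2H6(g)): (-2)·(-372.8) = +745.6 kcal/mol
Summing the manipulated equations, ΔH° = (-3)·(-491.9) + (1/2)·(-838.6) + (3)·(-934.5) + (-2)·(-372.8) = -1001.5 kcal/mol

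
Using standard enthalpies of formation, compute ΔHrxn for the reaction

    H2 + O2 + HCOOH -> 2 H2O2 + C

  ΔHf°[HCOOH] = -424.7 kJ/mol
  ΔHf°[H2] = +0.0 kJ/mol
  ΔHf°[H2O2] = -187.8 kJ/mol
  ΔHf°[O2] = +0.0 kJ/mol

ΔH°rxn = Σ nΔHf°(products) − Σ nΔHf°(reactants).
Products: 2·(-187.8) + 1·(+0.0) = -375.6
Reactants: 1·(+0.0) + 1·(+0.0) + 1·(-424.7) = -424.7
ΔHrxn = (-375.6) − (-424.7) = 49.1 kJ/mol

ΔHrxn = 49.1 kJ/mol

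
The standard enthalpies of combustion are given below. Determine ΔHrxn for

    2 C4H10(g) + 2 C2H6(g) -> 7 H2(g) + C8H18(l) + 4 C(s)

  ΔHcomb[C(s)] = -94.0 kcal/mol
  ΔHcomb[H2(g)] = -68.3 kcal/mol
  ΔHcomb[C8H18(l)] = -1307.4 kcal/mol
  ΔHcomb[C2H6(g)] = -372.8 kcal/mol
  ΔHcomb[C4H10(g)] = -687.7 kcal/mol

Using ΔH = Σ nΔHc°(reactants) − Σ nΔHc°(products):
= [2·(-687.7) + 2·(-372.8)] − [7·(-68.3) + 1·(-1307.4) + 4·(-94.0)]
= 40.5 kcal/mol

ΔHrxn = 40.5 kcal/mol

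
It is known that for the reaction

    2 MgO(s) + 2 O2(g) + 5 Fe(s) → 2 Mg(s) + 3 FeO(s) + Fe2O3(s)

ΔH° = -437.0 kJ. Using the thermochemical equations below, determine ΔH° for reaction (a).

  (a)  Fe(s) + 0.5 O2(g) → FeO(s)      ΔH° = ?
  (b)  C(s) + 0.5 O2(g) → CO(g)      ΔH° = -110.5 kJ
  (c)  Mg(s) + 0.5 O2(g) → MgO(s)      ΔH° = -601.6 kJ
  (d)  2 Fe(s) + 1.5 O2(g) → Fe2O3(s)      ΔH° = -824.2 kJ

(a) × 3 (×3 to match 3 FeO(s) in the target): contributes 3·x
(b): not needed (CO(g) appears nowhere else).
(c) reversed and × 2 (MgO(s) must end up as a reactant; ×2 to match 2 MgO(s) in the target): (-2)·(-601.6) = +1203.2 kJ
(d) as written (Fe2O3(s) already on the product side): -824.2 kJ
-437.0 = (+1203.2) + (-824.2) + 3·x
x = (-437.0 − (+379.0)) / (3) = -272.0 kJ

ΔH° = -272.0 kJ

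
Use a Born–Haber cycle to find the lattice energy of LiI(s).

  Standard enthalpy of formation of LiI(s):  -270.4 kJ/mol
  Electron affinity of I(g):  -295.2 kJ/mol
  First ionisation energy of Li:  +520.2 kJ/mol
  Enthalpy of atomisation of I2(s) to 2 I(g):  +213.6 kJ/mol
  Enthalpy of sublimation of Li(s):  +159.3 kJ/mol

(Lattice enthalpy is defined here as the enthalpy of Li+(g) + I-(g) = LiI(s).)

ΔHf° = 1·ΔHsub + 1·(ΣIE) + 1/2·D(I2) + 1·EA + U
-270.4 = 1·(+159.3) + 1·(+520.2) + 1/2·(+213.6) + 1·(-295.2) + U
U = -270.4 − (+491.1) = -761.5 kJ/mol

U = -761.5 kJ/mol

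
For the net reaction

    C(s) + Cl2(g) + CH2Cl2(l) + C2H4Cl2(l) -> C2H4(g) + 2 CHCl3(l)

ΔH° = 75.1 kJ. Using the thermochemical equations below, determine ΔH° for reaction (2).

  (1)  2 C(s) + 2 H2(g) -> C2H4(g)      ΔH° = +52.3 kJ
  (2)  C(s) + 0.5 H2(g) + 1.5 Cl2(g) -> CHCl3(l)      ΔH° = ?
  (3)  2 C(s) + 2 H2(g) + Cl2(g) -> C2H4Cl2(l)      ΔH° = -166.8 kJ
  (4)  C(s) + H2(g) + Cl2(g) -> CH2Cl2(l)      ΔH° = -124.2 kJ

(1) as written (C2H4(g) already on the product side): +52.3 kJ
(2) × 2 (×2 to match 2 CHCl3(l) in the target): contributes 2·x
(3) reversed (C2H4Cl2(l) must end up as a reactant): +166.8 kJ
(4) reversed (reverse to put CH2Cl2(l) on the reactant side): +124.2 kJ
+75.1 = (+52.3) + (+166.8) + (+124.2) + 2·x
x = (+75.1 − (+343.3)) / (2) = -134.1 kJ

ΔH° = -134.1 kJ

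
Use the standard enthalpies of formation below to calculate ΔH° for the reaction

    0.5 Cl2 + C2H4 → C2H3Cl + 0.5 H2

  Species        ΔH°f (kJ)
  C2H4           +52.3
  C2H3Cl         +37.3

ΔH° = -15.0 kJ

Products: 1·(+37.3) + 1/2·(+0.0) = +37.3
Reactants: 1/2·(+0.0) + 1·(+52.3) = +52.3
ΔH° = (+37.3) − (+52.3) = -15.0 kJ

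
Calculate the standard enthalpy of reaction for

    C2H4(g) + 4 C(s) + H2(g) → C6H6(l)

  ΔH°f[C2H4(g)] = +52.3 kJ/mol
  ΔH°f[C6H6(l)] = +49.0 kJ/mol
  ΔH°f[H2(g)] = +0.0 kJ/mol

ΔHrxn = -3.3 kJ/mol

ΔH°rxn = Σ nΔHf°(products) − Σ nΔHf°(reactants).
Products: 1·(+49.0) = +49.0
Reactants: 1·(+52.3) + 4·(+0.0) + 1·(+0.0) = +52.3
ΔHrxn = (+49.0) − (+52.3) = -3.3 kJ/mol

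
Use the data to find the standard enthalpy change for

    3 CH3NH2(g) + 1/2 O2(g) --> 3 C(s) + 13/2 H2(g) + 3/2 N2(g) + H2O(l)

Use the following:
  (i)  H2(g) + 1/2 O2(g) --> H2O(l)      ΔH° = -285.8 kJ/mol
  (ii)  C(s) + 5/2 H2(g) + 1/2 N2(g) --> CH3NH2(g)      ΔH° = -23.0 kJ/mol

(i) as written: -285.8 kJ/mol
(ii) reversed and × 3: (-3)·(-23.0) = +69.0 kJ/mol
ΔH° = (1)·(-285.8) + (-3)·(-23.0) = -216.8 kJ/mol

ΔH° = -216.8 kJ/mol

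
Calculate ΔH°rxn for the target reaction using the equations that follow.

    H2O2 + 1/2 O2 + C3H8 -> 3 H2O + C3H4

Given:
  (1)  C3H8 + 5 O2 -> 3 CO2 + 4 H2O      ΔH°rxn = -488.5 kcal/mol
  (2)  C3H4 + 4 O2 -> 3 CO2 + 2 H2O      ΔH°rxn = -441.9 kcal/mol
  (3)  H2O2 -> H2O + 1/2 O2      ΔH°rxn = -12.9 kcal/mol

(1) as written (C3H8 already on the reactant side): -488.5 kcal/mol
(2) reversed (reverse to put C3H4 on the product side): +441.9 kcal/mol
(3) as written (H2O2 already on the reactant side): -12.9 kcal/mol
ΔH°rxn = (1)·(-488.5) + (-1)·(-441.9) + (1)·(-12.9) = -59.5 kcal/mol

ΔH°rxn = -59.5 kcal/mol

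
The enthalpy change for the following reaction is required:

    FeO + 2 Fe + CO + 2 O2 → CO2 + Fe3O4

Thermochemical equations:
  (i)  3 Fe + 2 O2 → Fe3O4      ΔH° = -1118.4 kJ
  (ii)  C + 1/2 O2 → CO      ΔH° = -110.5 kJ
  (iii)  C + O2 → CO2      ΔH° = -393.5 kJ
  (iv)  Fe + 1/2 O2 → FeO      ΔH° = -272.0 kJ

(i) as written: -1118.4 kJ
(ii) reversed: +110.5 kJ
(iii) as written: -393.5 kJ
(iv) reversed: +272.0 kJ
Summing the manipulated equations, ΔH° = (-1118.4) + (+110.5) + (-393.5) + (+272.0) = -1129.4 kJ

ΔH° = -1129.4 kJ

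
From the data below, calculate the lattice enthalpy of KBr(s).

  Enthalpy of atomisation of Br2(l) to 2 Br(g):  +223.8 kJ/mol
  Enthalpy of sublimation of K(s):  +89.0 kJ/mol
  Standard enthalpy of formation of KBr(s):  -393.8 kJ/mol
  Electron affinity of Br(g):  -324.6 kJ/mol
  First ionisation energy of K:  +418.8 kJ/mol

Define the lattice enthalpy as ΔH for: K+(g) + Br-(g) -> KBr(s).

ΔHf° = 1·ΔHsub + 1·(ΣIE) + 1/2·D(Br2) + 1·EA + U
-393.8 = 1·(+89.0) + 1·(+418.8) + 1/2·(+223.8) + 1·(-324.6) + U
U = -393.8 − (+295.1) = -688.9 kJ/mol

U = -688.9 kJ/mol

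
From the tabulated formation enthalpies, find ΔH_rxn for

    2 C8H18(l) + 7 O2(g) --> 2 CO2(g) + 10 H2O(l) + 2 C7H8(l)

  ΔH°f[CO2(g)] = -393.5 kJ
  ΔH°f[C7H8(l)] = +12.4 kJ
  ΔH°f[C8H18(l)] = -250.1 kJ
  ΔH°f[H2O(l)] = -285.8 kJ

ΔH_rxn = -3120.0 kJ

Products: 2·(-393.5) + 10·(-285.8) + 2·(+12.4) = -3620.2
Reactants: 2·(-250.1) + 7·(+0.0) = -500.2
ΔH_rxn = (-3620.2) − (-500.2) = -3120.0 kJ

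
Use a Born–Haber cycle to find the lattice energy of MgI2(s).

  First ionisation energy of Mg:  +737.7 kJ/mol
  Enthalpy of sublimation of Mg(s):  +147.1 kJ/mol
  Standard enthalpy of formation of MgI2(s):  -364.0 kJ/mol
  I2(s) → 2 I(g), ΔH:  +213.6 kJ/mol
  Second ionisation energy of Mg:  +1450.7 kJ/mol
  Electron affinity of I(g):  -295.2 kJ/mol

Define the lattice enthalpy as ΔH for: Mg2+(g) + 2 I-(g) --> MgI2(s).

ΔHf° = 1·ΔHsub + 1·(ΣIE) + 1·D(I2) + 2·EA + U
-364.0 = 1·(+147.1) + 1·(+2188.4) + 1·(+213.6) + 2·(-295.2) + U
U = -364.0 − (+1958.7) = -2322.7 kJ/mol

U = -2322.7 kJ/mol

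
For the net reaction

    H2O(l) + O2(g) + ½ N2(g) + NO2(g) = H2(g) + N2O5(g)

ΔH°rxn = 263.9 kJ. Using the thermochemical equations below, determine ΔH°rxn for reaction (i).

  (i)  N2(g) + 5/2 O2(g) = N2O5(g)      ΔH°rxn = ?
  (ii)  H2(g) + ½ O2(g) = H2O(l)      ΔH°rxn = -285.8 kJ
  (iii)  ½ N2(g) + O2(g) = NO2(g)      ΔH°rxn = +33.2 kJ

(i) as written: contributes x
(ii) reversed: +285.8 kJ
(iii) reversed: -33.2 kJ
+263.9 = (+285.8) + (-33.2) + x
x = (+263.9 − (+252.6)) / (1) = 11.3 kJ

ΔH°rxn = 11.3 kJ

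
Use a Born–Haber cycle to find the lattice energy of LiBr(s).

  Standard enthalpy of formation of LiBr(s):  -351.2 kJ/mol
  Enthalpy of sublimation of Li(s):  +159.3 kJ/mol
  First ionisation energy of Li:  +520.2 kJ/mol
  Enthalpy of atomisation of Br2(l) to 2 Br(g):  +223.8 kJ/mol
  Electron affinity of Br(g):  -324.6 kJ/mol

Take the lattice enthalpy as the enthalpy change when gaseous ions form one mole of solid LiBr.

U = -818.0 kJ/mol

ΔHf° = 1·ΔHsub + 1·(ΣIE) + 1/2·D(Br2) + 1·EA + U
-351.2 = 1·(+159.3) + 1·(+520.2) + 1/2·(+223.8) + 1·(-324.6) + U
U = -351.2 − (+466.8) = -818.0 kJ/mol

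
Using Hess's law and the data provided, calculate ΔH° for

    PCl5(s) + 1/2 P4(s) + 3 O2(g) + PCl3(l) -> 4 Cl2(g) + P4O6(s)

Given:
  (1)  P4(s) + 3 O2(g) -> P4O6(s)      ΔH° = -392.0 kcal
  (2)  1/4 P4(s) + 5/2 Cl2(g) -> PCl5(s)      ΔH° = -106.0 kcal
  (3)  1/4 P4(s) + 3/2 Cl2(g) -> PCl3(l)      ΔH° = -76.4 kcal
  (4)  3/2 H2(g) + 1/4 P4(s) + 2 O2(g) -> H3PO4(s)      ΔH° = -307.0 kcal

(1) as written: -392.0 kcal
(2) reversed: +106.0 kcal
(3) reversed: +76.4 kcal
(4): not needed.
ΔH° = (-392.0) + (+106.0) + (+76.4) = -209.6 kcal

ΔH° = -209.6 kcal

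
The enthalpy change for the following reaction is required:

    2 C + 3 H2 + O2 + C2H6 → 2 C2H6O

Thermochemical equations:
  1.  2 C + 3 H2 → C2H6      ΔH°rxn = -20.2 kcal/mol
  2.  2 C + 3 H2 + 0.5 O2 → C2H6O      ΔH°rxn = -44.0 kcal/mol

eq. 1 reversed (reverse to put C2H6 on the reactant side): +20.2 kcal/mol
eq. 2 × 2 (×2 to match 2 C2H6O in the target): (2)·(-44.0) = -88.0 kcal/mol
ΔH°rxn = (+20.2) + (-88.0) = -67.8 kcal/mol

ΔH°rxn = -67.8 kcal/mol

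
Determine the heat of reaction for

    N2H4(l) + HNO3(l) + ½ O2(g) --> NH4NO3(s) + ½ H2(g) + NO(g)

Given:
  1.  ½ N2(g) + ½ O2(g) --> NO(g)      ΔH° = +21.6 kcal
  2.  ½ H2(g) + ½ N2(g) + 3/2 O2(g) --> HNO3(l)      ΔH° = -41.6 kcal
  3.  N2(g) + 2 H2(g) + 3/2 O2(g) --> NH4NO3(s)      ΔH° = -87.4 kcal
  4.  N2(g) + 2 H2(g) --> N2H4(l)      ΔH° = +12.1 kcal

ΔH° = -36.3 kcal

eq. 1 as written (NO(g) already on the product side): +21.6 kcal
eq. 2 reversed (reverse to put HNO3(l) on the reactant side): +41.6 kcal
eq. 3 as written (NH4NO3(s) already on the product side): -87.4 kcal
eq. 4 reversed (reverse to put N2H4(l) on the reactant side): -12.1 kcal
By Hess's law, ΔH° = (+21.6) + (+41.6) + (-87.4) + (-12.1) = -36.3 kcal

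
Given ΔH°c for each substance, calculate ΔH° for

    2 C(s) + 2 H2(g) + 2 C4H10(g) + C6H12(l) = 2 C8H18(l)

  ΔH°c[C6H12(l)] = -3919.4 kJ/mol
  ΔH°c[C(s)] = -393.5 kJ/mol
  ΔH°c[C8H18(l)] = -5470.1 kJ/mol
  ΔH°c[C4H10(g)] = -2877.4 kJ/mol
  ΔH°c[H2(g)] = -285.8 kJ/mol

With combustion enthalpies, reactants minus products:
= [2·(-393.5) + 2·(-285.8) + 2·(-2877.4) + 1·(-3919.4)] − [2·(-5470.1)]
= -92.6 kJ/mol

ΔH° = -92.6 kJ/mol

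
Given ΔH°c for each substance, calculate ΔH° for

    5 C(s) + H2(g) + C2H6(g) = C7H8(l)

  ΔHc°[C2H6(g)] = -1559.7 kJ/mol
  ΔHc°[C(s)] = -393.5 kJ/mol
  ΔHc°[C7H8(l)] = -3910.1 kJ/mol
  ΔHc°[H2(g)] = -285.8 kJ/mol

With combustion enthalpies, reactants minus products:
= [5·(-393.5) + 1·(-285.8) + 1·(-1559.7)] − [1·(-3910.1)]
= 97.1 kJ/mol

ΔH° = 97.1 kJ/mol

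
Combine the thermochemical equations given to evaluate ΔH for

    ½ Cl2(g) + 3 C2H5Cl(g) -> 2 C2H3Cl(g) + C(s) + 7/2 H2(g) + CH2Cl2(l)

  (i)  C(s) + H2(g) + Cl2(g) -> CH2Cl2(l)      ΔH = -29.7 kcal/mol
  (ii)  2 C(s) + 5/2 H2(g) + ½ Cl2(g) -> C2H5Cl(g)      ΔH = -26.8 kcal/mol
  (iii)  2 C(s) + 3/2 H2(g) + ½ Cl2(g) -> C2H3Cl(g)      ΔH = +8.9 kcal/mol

ΔH = 68.5 kcal/mol

(i) as written (CH2Cl2(l) already on the product side): -29.7 kcal/mol
(ii) reversed and × 3 (C2H5Cl(g) must end up as a reactant; scale by 3 for the 3 C2H5Cl(g)): (-3)·(-26.8) = +80.4 kcal/mol
(iii) × 2 (scale by 2 for the 2 C2H3Cl(g)): (2)·(+8.9) = +17.8 kcal/mol
Summing the manipulated equations, ΔH = (-29.7) + (+80.4) + (+17.8) = 68.5 kcal/mol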